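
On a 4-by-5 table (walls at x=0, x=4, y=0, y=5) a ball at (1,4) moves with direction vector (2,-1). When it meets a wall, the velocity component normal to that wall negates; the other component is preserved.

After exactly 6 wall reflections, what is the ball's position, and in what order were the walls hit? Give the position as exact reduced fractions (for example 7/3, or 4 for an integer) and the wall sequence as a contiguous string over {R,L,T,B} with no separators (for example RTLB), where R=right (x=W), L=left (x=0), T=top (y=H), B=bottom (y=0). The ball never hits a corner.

Final position: (3,5)
Wall sequence: RLBRLT

1. t=3/2 → R at (4,5/2); v=(-2,-1)
2. t=2 → L at (0,1/2); v=(2,-1)
3. t=1/2 → B at (1,0); v=(2,1)
4. t=3/2 → R at (4,3/2); v=(-2,1)
5. t=2 → L at (0,7/2); v=(2,1)
6. t=3/2 → T at (3,5); v=(2,-1)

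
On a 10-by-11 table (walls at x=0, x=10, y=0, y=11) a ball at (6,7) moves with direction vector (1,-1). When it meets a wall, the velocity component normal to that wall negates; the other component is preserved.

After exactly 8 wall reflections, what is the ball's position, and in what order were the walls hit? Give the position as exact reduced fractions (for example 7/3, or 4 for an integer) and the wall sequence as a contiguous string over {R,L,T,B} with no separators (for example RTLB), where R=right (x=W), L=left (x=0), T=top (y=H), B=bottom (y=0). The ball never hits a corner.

1. t=4 → R at (10,3); v=(-1,-1)
2. t=3 → B at (7,0); v=(-1,1)
3. t=7 → L at (0,7); v=(1,1)
4. t=4 → T at (4,11); v=(1,-1)
5. t=6 → R at (10,5); v=(-1,-1)
6. t=5 → B at (5,0); v=(-1,1)
7. t=5 → L at (0,5); v=(1,1)
8. t=6 → T at (6,11); v=(1,-1)

Final position: (6,11)
Wall sequence: RBLTRBLT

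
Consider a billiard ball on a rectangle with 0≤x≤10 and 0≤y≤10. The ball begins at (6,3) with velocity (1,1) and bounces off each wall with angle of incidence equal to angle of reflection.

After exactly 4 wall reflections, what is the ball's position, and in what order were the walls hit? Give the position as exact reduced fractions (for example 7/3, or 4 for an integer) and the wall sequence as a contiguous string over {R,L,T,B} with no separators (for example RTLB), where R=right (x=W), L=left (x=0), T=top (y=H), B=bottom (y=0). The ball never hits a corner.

1. t=4 → R at (10,7); v=(-1,1)
2. t=3 → T at (7,10); v=(-1,-1)
3. t=7 → L at (0,3); v=(1,-1)
4. t=3 → B at (3,0); v=(1,1)

Final position: (3,0)
Wall sequence: RTLB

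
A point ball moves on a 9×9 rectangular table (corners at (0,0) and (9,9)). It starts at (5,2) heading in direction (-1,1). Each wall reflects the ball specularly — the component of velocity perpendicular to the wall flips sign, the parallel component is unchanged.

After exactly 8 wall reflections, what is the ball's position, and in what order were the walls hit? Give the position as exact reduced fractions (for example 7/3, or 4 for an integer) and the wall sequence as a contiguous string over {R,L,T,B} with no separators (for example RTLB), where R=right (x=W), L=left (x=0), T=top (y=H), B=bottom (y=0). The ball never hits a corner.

1. t=5 → L at (0,7); v=(1,1)
2. t=2 → T at (2,9); v=(1,-1)
3. t=7 → R at (9,2); v=(-1,-1)
4. t=2 → B at (7,0); v=(-1,1)
5. t=7 → L at (0,7); v=(1,1)
6. t=2 → T at (2,9); v=(1,-1)
7. t=7 → R at (9,2); v=(-1,-1)
8. t=2 → B at (7,0); v=(-1,1)

Final position: (7,0)
Wall sequence: LTRBLTRB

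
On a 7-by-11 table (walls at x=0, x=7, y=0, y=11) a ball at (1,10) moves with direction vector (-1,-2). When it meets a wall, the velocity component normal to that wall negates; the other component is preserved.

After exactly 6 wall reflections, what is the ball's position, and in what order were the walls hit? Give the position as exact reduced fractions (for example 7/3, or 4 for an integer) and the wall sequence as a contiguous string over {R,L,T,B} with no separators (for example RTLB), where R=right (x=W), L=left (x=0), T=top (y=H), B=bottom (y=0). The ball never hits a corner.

Final position: (1,0)
Wall sequence: LBRTLB

1. t=1 → L at (0,8); v=(1,-2)
2. t=4 → B at (4,0); v=(1,2)
3. t=3 → R at (7,6); v=(-1,2)
4. t=5/2 → T at (9/2,11); v=(-1,-2)
5. t=9/2 → L at (0,2); v=(1,-2)
6. t=1 → B at (1,0); v=(1,2)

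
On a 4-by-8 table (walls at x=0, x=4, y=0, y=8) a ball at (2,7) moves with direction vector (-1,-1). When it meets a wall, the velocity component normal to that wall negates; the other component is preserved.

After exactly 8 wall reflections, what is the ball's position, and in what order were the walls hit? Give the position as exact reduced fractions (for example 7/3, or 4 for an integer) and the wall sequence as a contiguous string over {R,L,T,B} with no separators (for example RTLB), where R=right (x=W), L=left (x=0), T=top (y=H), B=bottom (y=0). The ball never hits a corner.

1. t=2 → L at (0,5); v=(1,-1)
2. t=4 → R at (4,1); v=(-1,-1)
3. t=1 → B at (3,0); v=(-1,1)
4. t=3 → L at (0,3); v=(1,1)
5. t=4 → R at (4,7); v=(-1,1)
6. t=1 → T at (3,8); v=(-1,-1)
7. t=3 → L at (0,5); v=(1,-1)
8. t=4 → R at (4,1); v=(-1,-1)

Final position: (4,1)
Wall sequence: LRBLRTLR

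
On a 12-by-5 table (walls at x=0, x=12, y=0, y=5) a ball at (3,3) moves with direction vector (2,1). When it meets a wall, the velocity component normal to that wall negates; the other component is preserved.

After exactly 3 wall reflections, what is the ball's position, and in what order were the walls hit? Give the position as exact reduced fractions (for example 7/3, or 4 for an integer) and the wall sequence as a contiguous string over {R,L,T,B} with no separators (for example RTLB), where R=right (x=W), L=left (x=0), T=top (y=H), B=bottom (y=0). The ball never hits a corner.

Final position: (7,0)
Wall sequence: TRB

1. t=2 → T at (7,5); v=(2,-1)
2. t=5/2 → R at (12,5/2); v=(-2,-1)
3. t=5/2 → B at (7,0); v=(-2,1)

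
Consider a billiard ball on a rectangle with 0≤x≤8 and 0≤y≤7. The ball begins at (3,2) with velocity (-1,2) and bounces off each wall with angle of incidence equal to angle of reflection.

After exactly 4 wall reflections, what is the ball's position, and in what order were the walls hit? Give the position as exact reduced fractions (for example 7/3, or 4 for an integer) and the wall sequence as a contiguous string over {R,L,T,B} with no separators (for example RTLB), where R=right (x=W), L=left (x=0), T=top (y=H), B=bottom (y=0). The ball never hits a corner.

Final position: (13/2,7)
Wall sequence: TLBT

1. t=5/2 → T at (1/2,7); v=(-1,-2)
2. t=1/2 → L at (0,6); v=(1,-2)
3. t=3 → B at (3,0); v=(1,2)
4. t=7/2 → T at (13/2,7); v=(1,-2)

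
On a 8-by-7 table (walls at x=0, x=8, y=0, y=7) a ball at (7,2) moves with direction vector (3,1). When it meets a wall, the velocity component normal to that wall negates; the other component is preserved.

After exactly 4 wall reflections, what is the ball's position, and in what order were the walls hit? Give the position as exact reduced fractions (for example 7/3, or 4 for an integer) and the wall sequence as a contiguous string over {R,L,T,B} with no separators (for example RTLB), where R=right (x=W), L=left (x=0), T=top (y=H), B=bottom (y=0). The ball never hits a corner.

1. t=1/3 → R at (8,7/3); v=(-3,1)
2. t=8/3 → L at (0,5); v=(3,1)
3. t=2 → T at (6,7); v=(3,-1)
4. t=2/3 → R at (8,19/3); v=(-3,-1)

Final position: (8,19/3)
Wall sequence: RLTR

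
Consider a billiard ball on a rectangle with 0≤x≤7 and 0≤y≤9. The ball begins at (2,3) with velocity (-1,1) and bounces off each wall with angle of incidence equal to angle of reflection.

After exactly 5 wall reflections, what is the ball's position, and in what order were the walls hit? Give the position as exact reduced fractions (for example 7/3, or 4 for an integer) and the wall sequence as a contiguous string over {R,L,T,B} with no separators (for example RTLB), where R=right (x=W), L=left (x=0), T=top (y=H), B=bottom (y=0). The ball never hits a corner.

1. t=2 → L at (0,5); v=(1,1)
2. t=4 → T at (4,9); v=(1,-1)
3. t=3 → R at (7,6); v=(-1,-1)
4. t=6 → B at (1,0); v=(-1,1)
5. t=1 → L at (0,1); v=(1,1)

Final position: (0,1)
Wall sequence: LTRBL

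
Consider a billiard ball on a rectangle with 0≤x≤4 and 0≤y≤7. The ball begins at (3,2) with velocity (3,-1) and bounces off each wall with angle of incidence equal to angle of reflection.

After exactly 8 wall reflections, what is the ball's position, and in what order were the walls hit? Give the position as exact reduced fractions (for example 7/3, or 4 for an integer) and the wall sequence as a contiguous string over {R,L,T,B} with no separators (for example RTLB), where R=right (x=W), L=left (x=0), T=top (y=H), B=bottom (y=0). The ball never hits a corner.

1. t=1/3 → R at (4,5/3); v=(-3,-1)
2. t=4/3 → L at (0,1/3); v=(3,-1)
3. t=1/3 → B at (1,0); v=(3,1)
4. t=1 → R at (4,1); v=(-3,1)
5. t=4/3 → L at (0,7/3); v=(3,1)
6. t=4/3 → R at (4,11/3); v=(-3,1)
7. t=4/3 → L at (0,5); v=(3,1)
8. t=4/3 → R at (4,19/3); v=(-3,1)

Final position: (4,19/3)
Wall sequence: RLBRLRLR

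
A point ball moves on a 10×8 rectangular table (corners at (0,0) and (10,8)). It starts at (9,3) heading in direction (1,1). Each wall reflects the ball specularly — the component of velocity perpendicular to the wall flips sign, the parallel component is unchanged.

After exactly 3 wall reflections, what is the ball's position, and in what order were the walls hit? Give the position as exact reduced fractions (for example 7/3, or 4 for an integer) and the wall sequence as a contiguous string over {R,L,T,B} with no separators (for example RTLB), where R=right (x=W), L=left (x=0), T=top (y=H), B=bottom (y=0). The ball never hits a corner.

1. t=1 → R at (10,4); v=(-1,1)
2. t=4 → T at (6,8); v=(-1,-1)
3. t=6 → L at (0,2); v=(1,-1)

Final position: (0,2)
Wall sequence: RTL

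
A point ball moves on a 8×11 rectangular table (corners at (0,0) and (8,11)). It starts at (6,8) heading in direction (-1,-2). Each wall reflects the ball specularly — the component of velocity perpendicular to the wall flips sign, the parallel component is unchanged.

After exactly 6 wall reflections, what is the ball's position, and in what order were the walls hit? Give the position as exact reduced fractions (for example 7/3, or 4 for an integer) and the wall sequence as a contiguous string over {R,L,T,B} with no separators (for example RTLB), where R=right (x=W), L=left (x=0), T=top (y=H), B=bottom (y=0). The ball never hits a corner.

1. t=4 → B at (2,0); v=(-1,2)
2. t=2 → L at (0,4); v=(1,2)
3. t=7/2 → T at (7/2,11); v=(1,-2)
4. t=9/2 → R at (8,2); v=(-1,-2)
5. t=1 → B at (7,0); v=(-1,2)
6. t=11/2 → T at (3/2,11); v=(-1,-2)

Final position: (3/2,11)
Wall sequence: BLTRBT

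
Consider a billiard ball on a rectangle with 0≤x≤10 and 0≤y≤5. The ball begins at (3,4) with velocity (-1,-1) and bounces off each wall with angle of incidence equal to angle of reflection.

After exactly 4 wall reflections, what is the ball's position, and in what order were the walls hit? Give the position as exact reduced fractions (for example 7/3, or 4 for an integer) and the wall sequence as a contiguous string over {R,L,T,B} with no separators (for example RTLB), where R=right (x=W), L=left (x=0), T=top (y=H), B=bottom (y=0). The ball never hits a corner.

1. t=3 → L at (0,1); v=(1,-1)
2. t=1 → B at (1,0); v=(1,1)
3. t=5 → T at (6,5); v=(1,-1)
4. t=4 → R at (10,1); v=(-1,-1)

Final position: (10,1)
Wall sequence: LBTR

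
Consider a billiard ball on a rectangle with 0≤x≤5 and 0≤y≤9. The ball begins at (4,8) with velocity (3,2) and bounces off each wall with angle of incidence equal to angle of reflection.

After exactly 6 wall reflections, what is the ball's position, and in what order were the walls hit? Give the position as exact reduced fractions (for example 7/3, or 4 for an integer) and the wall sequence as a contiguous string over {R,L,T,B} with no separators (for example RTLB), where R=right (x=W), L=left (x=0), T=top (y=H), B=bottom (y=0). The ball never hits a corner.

1. t=1/3 → R at (5,26/3); v=(-3,2)
2. t=1/6 → T at (9/2,9); v=(-3,-2)
3. t=3/2 → L at (0,6); v=(3,-2)
4. t=5/3 → R at (5,8/3); v=(-3,-2)
5. t=4/3 → B at (1,0); v=(-3,2)
6. t=1/3 → L at (0,2/3); v=(3,2)

Final position: (0,2/3)
Wall sequence: RTLRBL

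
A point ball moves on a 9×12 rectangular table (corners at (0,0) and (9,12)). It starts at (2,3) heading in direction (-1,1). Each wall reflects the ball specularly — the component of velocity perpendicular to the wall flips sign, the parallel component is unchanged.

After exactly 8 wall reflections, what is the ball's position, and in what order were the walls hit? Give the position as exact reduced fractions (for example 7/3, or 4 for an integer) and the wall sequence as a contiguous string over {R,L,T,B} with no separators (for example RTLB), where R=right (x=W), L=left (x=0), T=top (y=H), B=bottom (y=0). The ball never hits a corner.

Final position: (0,7)
Wall sequence: LTRLBRTL

1. t=2 → L at (0,5); v=(1,1)
2. t=7 → T at (7,12); v=(1,-1)
3. t=2 → R at (9,10); v=(-1,-1)
4. t=9 → L at (0,1); v=(1,-1)
5. t=1 → B at (1,0); v=(1,1)
6. t=8 → R at (9,8); v=(-1,1)
7. t=4 → T at (5,12); v=(-1,-1)
8. t=5 → L at (0,7); v=(1,-1)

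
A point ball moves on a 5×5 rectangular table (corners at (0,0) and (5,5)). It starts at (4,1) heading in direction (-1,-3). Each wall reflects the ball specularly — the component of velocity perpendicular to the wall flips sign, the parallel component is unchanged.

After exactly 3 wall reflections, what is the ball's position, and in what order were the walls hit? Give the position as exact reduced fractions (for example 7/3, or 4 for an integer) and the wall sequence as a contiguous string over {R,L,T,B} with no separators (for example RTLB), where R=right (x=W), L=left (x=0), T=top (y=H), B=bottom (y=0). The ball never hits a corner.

Final position: (1/3,0)
Wall sequence: BTB

1. t=1/3 → B at (11/3,0); v=(-1,3)
2. t=5/3 → T at (2,5); v=(-1,-3)
3. t=5/3 → B at (1/3,0); v=(-1,3)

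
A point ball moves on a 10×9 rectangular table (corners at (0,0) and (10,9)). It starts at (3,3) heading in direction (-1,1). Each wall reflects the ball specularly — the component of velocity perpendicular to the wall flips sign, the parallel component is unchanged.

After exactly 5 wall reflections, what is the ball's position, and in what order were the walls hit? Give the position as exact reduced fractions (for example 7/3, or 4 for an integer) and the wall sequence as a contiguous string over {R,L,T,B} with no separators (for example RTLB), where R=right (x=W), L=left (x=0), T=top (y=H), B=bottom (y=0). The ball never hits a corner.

1. t=3 → L at (0,6); v=(1,1)
2. t=3 → T at (3,9); v=(1,-1)
3. t=7 → R at (10,2); v=(-1,-1)
4. t=2 → B at (8,0); v=(-1,1)
5. t=8 → L at (0,8); v=(1,1)

Final position: (0,8)
Wall sequence: LTRBL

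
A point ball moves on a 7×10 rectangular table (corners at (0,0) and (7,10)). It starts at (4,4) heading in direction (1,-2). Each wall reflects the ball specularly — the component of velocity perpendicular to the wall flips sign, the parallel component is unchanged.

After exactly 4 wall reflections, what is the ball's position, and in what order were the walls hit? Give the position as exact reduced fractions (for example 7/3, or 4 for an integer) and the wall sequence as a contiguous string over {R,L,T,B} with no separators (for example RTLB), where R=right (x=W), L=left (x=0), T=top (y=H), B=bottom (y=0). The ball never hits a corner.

1. t=2 → B at (6,0); v=(1,2)
2. t=1 → R at (7,2); v=(-1,2)
3. t=4 → T at (3,10); v=(-1,-2)
4. t=3 → L at (0,4); v=(1,-2)

Final position: (0,4)
Wall sequence: BRTL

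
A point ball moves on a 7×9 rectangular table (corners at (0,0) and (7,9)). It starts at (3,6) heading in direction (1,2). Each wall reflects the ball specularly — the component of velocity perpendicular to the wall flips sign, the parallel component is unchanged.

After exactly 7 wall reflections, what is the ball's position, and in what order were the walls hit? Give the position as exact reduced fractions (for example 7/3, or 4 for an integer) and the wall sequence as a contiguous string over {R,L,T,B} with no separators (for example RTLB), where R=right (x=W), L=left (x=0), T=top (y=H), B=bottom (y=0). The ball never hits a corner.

Final position: (7,6)
Wall sequence: TRBTLBR

1. t=3/2 → T at (9/2,9); v=(1,-2)
2. t=5/2 → R at (7,4); v=(-1,-2)
3. t=2 → B at (5,0); v=(-1,2)
4. t=9/2 → T at (1/2,9); v=(-1,-2)
5. t=1/2 → L at (0,8); v=(1,-2)
6. t=4 → B at (4,0); v=(1,2)
7. t=3 → R at (7,6); v=(-1,2)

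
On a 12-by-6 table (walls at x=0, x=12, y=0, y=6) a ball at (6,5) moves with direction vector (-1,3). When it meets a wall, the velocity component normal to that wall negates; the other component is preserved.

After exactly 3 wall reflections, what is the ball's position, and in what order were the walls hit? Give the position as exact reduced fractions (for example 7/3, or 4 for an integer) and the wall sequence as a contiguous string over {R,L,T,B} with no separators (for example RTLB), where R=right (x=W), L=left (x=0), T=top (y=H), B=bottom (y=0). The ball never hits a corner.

1. t=1/3 → T at (17/3,6); v=(-1,-3)
2. t=2 → B at (11/3,0); v=(-1,3)
3. t=2 → T at (5/3,6); v=(-1,-3)

Final position: (5/3,6)
Wall sequence: TBT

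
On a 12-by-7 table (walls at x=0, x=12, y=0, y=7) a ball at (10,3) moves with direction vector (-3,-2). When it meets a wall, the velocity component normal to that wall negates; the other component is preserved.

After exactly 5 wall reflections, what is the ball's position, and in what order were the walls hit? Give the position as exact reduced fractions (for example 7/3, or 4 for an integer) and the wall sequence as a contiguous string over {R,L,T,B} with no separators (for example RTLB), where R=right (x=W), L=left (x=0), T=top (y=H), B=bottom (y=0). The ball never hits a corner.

1. t=3/2 → B at (11/2,0); v=(-3,2)
2. t=11/6 → L at (0,11/3); v=(3,2)
3. t=5/3 → T at (5,7); v=(3,-2)
4. t=7/3 → R at (12,7/3); v=(-3,-2)
5. t=7/6 → B at (17/2,0); v=(-3,2)

Final position: (17/2,0)
Wall sequence: BLTRB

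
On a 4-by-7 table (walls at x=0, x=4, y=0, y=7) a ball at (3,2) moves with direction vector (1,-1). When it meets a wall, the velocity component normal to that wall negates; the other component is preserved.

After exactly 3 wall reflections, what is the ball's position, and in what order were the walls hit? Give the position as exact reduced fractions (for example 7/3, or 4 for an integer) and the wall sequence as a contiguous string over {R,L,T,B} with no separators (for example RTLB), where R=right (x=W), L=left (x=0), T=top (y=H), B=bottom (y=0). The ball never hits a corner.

Final position: (0,3)
Wall sequence: RBL

1. t=1 → R at (4,1); v=(-1,-1)
2. t=1 → B at (3,0); v=(-1,1)
3. t=3 → L at (0,3); v=(1,1)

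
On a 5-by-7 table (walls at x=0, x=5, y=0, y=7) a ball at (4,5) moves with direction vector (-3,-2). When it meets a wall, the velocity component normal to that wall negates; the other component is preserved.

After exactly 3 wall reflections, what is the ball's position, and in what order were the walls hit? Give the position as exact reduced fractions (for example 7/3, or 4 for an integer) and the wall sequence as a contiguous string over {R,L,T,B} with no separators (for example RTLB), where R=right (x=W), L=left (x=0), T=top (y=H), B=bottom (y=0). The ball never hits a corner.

Final position: (5,1)
Wall sequence: LBR

1. t=4/3 → L at (0,7/3); v=(3,-2)
2. t=7/6 → B at (7/2,0); v=(3,2)
3. t=1/2 → R at (5,1); v=(-3,2)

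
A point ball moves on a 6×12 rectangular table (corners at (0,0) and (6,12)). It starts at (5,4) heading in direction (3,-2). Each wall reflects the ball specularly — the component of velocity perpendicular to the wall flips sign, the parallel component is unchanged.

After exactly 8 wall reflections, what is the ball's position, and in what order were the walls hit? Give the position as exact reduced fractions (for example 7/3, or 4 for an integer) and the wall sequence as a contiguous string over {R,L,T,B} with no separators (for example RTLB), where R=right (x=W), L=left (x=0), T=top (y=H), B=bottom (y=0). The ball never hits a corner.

1. t=1/3 → R at (6,10/3); v=(-3,-2)
2. t=5/3 → B at (1,0); v=(-3,2)
3. t=1/3 → L at (0,2/3); v=(3,2)
4. t=2 → R at (6,14/3); v=(-3,2)
5. t=2 → L at (0,26/3); v=(3,2)
6. t=5/3 → T at (5,12); v=(3,-2)
7. t=1/3 → R at (6,34/3); v=(-3,-2)
8. t=2 → L at (0,22/3); v=(3,-2)

Final position: (0,22/3)
Wall sequence: RBLRLTRL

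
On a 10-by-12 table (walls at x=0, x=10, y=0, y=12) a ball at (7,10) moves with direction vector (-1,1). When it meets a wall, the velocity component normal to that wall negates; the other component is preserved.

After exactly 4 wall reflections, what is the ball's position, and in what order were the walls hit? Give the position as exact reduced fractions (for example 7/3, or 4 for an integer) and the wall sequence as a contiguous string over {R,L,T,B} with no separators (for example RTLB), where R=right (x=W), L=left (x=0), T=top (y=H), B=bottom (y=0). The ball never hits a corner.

1. t=2 → T at (5,12); v=(-1,-1)
2. t=5 → L at (0,7); v=(1,-1)
3. t=7 → B at (7,0); v=(1,1)
4. t=3 → R at (10,3); v=(-1,1)

Final position: (10,3)
Wall sequence: TLBR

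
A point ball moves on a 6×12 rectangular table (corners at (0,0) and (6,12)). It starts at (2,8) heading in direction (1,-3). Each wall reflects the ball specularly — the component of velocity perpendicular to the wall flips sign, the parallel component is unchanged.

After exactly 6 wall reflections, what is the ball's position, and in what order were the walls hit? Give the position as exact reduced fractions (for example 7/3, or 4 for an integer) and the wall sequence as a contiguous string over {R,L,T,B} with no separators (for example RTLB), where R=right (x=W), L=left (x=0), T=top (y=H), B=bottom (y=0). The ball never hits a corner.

Final position: (14/3,12)
Wall sequence: BRTLBT

1. t=8/3 → B at (14/3,0); v=(1,3)
2. t=4/3 → R at (6,4); v=(-1,3)
3. t=8/3 → T at (10/3,12); v=(-1,-3)
4. t=10/3 → L at (0,2); v=(1,-3)
5. t=2/3 → B at (2/3,0); v=(1,3)
6. t=4 → T at (14/3,12); v=(1,-3)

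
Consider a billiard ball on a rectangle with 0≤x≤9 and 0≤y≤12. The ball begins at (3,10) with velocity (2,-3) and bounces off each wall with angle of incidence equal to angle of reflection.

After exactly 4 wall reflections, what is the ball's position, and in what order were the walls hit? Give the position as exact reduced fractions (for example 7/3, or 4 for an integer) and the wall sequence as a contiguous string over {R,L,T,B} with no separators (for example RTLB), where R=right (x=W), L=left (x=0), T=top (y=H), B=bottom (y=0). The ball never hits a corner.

1. t=3 → R at (9,1); v=(-2,-3)
2. t=1/3 → B at (25/3,0); v=(-2,3)
3. t=4 → T at (1/3,12); v=(-2,-3)
4. t=1/6 → L at (0,23/2); v=(2,-3)

Final position: (0,23/2)
Wall sequence: RBTL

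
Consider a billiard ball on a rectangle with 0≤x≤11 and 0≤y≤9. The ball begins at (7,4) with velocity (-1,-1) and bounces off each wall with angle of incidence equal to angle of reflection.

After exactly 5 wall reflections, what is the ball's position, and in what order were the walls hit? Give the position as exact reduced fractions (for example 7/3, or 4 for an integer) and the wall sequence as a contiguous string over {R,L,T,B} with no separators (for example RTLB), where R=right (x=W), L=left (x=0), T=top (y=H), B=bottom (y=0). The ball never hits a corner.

Final position: (7,0)
Wall sequence: BLTRB

1. t=4 → B at (3,0); v=(-1,1)
2. t=3 → L at (0,3); v=(1,1)
3. t=6 → T at (6,9); v=(1,-1)
4. t=5 → R at (11,4); v=(-1,-1)
5. t=4 → B at (7,0); v=(-1,1)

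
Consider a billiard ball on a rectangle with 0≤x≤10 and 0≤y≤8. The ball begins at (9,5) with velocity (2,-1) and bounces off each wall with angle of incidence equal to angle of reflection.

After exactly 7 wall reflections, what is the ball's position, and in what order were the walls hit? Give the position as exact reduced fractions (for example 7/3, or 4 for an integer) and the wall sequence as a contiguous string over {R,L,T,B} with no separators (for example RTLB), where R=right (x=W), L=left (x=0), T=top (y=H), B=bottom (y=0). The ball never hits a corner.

Final position: (10,1/2)
Wall sequence: RBLRTLR

1. t=1/2 → R at (10,9/2); v=(-2,-1)
2. t=9/2 → B at (1,0); v=(-2,1)
3. t=1/2 → L at (0,1/2); v=(2,1)
4. t=5 → R at (10,11/2); v=(-2,1)
5. t=5/2 → T at (5,8); v=(-2,-1)
6. t=5/2 → L at (0,11/2); v=(2,-1)
7. t=5 → R at (10,1/2); v=(-2,-1)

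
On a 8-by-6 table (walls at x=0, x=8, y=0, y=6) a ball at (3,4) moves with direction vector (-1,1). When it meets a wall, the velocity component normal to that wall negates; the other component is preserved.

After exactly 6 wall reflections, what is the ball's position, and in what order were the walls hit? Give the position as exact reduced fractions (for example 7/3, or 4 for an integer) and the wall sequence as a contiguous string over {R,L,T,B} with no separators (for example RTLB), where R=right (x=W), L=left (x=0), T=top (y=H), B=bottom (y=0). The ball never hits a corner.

1. t=2 → T at (1,6); v=(-1,-1)
2. t=1 → L at (0,5); v=(1,-1)
3. t=5 → B at (5,0); v=(1,1)
4. t=3 → R at (8,3); v=(-1,1)
5. t=3 → T at (5,6); v=(-1,-1)
6. t=5 → L at (0,1); v=(1,-1)

Final position: (0,1)
Wall sequence: TLBRTL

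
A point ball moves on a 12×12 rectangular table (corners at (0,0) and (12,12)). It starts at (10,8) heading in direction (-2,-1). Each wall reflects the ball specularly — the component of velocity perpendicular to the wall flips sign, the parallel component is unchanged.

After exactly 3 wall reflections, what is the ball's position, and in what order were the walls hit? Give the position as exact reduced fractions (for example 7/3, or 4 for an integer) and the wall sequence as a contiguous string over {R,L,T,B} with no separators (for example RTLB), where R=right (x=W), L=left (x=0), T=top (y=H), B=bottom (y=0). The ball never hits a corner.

1. t=5 → L at (0,3); v=(2,-1)
2. t=3 → B at (6,0); v=(2,1)
3. t=3 → R at (12,3); v=(-2,1)

Final position: (12,3)
Wall sequence: LBR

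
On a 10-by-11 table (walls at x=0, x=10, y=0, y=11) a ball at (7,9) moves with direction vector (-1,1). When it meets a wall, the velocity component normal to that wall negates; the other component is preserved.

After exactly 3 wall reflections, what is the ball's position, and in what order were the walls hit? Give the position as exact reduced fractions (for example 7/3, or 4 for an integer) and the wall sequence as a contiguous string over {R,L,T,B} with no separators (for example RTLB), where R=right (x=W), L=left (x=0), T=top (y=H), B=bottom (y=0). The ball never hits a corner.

1. t=2 → T at (5,11); v=(-1,-1)
2. t=5 → L at (0,6); v=(1,-1)
3. t=6 → B at (6,0); v=(1,1)

Final position: (6,0)
Wall sequence: TLB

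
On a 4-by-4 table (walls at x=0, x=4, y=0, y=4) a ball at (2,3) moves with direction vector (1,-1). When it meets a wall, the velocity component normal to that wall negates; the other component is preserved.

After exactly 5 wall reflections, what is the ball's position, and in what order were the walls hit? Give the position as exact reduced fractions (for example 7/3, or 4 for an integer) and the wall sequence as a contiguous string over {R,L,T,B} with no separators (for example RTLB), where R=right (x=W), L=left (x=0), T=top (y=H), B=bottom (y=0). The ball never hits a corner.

Final position: (4,1)
Wall sequence: RBLTR

1. t=2 → R at (4,1); v=(-1,-1)
2. t=1 → B at (3,0); v=(-1,1)
3. t=3 → L at (0,3); v=(1,1)
4. t=1 → T at (1,4); v=(1,-1)
5. t=3 → R at (4,1); v=(-1,-1)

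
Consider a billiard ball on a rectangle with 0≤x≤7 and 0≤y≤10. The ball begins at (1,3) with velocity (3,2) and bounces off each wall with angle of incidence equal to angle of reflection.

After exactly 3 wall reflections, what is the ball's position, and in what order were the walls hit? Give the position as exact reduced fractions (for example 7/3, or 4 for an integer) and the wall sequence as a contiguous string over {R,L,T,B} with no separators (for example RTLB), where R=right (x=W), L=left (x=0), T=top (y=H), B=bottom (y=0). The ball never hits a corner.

1. t=2 → R at (7,7); v=(-3,2)
2. t=3/2 → T at (5/2,10); v=(-3,-2)
3. t=5/6 → L at (0,25/3); v=(3,-2)

Final position: (0,25/3)
Wall sequence: RTL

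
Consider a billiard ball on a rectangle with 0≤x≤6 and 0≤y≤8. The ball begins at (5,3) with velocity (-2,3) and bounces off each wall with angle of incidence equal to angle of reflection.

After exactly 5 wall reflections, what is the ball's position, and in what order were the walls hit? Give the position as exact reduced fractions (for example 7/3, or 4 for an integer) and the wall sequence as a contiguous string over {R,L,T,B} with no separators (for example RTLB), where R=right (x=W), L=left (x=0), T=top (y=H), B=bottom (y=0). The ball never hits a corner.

Final position: (3,8)
Wall sequence: TLBRT

1. t=5/3 → T at (5/3,8); v=(-2,-3)
2. t=5/6 → L at (0,11/2); v=(2,-3)
3. t=11/6 → B at (11/3,0); v=(2,3)
4. t=7/6 → R at (6,7/2); v=(-2,3)
5. t=3/2 → T at (3,8); v=(-2,-3)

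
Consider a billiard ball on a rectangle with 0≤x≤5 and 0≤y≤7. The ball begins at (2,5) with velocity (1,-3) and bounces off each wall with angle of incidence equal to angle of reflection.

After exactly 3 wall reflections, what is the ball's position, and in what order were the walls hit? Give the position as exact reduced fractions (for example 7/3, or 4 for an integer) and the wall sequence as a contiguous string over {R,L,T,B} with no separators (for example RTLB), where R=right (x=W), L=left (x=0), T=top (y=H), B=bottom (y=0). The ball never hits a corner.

1. t=5/3 → B at (11/3,0); v=(1,3)
2. t=4/3 → R at (5,4); v=(-1,3)
3. t=1 → T at (4,7); v=(-1,-3)

Final position: (4,7)
Wall sequence: BRT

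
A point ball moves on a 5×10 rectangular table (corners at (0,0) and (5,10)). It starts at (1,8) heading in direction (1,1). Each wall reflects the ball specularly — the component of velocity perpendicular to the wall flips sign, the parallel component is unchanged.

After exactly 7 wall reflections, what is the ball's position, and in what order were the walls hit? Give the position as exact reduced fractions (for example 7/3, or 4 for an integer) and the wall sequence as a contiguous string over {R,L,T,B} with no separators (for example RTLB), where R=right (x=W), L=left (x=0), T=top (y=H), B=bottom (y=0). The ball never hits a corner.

1. t=2 → T at (3,10); v=(1,-1)
2. t=2 → R at (5,8); v=(-1,-1)
3. t=5 → L at (0,3); v=(1,-1)
4. t=3 → B at (3,0); v=(1,1)
5. t=2 → R at (5,2); v=(-1,1)
6. t=5 → L at (0,7); v=(1,1)
7. t=3 → T at (3,10); v=(1,-1)

Final position: (3,10)
Wall sequence: TRLBRLT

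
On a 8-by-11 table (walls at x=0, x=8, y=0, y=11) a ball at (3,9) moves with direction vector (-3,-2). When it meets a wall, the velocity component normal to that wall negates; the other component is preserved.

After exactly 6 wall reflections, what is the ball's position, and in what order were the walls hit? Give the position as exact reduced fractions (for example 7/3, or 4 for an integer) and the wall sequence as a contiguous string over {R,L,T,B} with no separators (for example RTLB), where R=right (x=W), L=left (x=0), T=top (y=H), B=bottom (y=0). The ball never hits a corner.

1. t=1 → L at (0,7); v=(3,-2)
2. t=8/3 → R at (8,5/3); v=(-3,-2)
3. t=5/6 → B at (11/2,0); v=(-3,2)
4. t=11/6 → L at (0,11/3); v=(3,2)
5. t=8/3 → R at (8,9); v=(-3,2)
6. t=1 → T at (5,11); v=(-3,-2)

Final position: (5,11)
Wall sequence: LRBLRT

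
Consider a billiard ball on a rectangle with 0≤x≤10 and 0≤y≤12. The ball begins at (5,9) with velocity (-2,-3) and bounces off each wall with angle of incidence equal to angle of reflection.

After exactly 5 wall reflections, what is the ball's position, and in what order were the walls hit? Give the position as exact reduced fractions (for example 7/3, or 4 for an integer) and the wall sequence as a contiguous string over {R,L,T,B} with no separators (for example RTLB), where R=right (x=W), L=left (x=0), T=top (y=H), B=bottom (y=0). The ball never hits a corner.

1. t=5/2 → L at (0,3/2); v=(2,-3)
2. t=1/2 → B at (1,0); v=(2,3)
3. t=4 → T at (9,12); v=(2,-3)
4. t=1/2 → R at (10,21/2); v=(-2,-3)
5. t=7/2 → B at (3,0); v=(-2,3)

Final position: (3,0)
Wall sequence: LBTRB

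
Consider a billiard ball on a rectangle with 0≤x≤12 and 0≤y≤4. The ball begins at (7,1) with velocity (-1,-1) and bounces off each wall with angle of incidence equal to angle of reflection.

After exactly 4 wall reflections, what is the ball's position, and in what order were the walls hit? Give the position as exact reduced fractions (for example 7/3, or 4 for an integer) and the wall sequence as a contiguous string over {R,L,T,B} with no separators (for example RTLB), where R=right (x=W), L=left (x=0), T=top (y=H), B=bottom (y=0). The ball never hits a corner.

Final position: (2,0)
Wall sequence: BTLB

1. t=1 → B at (6,0); v=(-1,1)
2. t=4 → T at (2,4); v=(-1,-1)
3. t=2 → L at (0,2); v=(1,-1)
4. t=2 → B at (2,0); v=(1,1)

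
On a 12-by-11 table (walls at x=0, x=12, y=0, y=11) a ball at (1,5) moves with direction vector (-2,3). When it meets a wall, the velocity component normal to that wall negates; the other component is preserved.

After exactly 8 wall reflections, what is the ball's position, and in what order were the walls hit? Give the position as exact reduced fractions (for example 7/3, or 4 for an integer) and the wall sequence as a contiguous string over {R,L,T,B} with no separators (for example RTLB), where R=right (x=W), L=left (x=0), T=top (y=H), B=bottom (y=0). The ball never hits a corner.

Final position: (25/3,11)
Wall sequence: LTBRTLBT

1. t=1/2 → L at (0,13/2); v=(2,3)
2. t=3/2 → T at (3,11); v=(2,-3)
3. t=11/3 → B at (31/3,0); v=(2,3)
4. t=5/6 → R at (12,5/2); v=(-2,3)
5. t=17/6 → T at (19/3,11); v=(-2,-3)
6. t=19/6 → L at (0,3/2); v=(2,-3)
7. t=1/2 → B at (1,0); v=(2,3)
8. t=11/3 → T at (25/3,11); v=(2,-3)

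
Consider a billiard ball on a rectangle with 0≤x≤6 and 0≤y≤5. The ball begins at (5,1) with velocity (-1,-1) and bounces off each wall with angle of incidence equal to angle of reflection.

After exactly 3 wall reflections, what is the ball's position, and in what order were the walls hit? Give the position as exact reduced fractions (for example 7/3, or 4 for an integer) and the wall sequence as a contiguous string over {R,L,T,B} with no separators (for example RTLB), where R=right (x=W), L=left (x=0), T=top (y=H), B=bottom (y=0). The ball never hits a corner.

Final position: (1,5)
Wall sequence: BLT

1. t=1 → B at (4,0); v=(-1,1)
2. t=4 → L at (0,4); v=(1,1)
3. t=1 → T at (1,5); v=(1,-1)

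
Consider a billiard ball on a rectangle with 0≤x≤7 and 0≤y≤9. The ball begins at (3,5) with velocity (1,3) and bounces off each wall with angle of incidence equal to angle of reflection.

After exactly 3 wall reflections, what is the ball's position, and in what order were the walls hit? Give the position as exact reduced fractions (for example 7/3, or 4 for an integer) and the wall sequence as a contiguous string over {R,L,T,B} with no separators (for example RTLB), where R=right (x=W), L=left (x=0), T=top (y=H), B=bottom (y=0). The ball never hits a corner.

Final position: (20/3,0)
Wall sequence: TRB

1. t=4/3 → T at (13/3,9); v=(1,-3)
2. t=8/3 → R at (7,1); v=(-1,-3)
3. t=1/3 → B at (20/3,0); v=(-1,3)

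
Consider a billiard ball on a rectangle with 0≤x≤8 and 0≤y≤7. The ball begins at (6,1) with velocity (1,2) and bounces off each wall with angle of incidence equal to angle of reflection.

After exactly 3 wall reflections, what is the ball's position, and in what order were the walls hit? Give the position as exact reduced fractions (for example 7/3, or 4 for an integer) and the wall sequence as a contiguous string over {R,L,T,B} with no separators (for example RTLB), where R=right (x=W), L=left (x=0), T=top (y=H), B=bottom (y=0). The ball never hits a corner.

1. t=2 → R at (8,5); v=(-1,2)
2. t=1 → T at (7,7); v=(-1,-2)
3. t=7/2 → B at (7/2,0); v=(-1,2)

Final position: (7/2,0)
Wall sequence: RTB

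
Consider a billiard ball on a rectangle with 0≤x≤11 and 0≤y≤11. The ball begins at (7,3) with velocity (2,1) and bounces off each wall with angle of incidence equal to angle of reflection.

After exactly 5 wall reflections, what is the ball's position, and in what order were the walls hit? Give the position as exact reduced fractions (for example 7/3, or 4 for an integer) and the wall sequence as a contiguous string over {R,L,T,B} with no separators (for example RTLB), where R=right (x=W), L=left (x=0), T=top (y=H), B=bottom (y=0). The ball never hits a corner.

Final position: (0,1/2)
Wall sequence: RLTRL

1. t=2 → R at (11,5); v=(-2,1)
2. t=11/2 → L at (0,21/2); v=(2,1)
3. t=1/2 → T at (1,11); v=(2,-1)
4. t=5 → R at (11,6); v=(-2,-1)
5. t=11/2 → L at (0,1/2); v=(2,-1)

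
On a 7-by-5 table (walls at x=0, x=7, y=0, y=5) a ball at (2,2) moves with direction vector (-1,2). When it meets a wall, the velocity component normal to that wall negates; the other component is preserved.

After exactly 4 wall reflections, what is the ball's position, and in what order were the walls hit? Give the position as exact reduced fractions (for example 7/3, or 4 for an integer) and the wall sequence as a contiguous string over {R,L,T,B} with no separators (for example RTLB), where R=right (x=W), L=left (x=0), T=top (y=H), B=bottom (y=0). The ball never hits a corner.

1. t=3/2 → T at (1/2,5); v=(-1,-2)
2. t=1/2 → L at (0,4); v=(1,-2)
3. t=2 → B at (2,0); v=(1,2)
4. t=5/2 → T at (9/2,5); v=(1,-2)

Final position: (9/2,5)
Wall sequence: TLBT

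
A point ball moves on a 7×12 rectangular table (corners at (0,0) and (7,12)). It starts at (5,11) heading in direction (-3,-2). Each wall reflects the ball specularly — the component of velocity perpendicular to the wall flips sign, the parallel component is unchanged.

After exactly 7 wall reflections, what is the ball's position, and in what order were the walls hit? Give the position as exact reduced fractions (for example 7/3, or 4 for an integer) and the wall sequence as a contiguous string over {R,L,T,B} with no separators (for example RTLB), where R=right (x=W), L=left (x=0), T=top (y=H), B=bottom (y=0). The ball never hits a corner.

Final position: (3/2,12)
Wall sequence: LRBLRLT

1. t=5/3 → L at (0,23/3); v=(3,-2)
2. t=7/3 → R at (7,3); v=(-3,-2)
3. t=3/2 → B at (5/2,0); v=(-3,2)
4. t=5/6 → L at (0,5/3); v=(3,2)
5. t=7/3 → R at (7,19/3); v=(-3,2)
6. t=7/3 → L at (0,11); v=(3,2)
7. t=1/2 → T at (3/2,12); v=(3,-2)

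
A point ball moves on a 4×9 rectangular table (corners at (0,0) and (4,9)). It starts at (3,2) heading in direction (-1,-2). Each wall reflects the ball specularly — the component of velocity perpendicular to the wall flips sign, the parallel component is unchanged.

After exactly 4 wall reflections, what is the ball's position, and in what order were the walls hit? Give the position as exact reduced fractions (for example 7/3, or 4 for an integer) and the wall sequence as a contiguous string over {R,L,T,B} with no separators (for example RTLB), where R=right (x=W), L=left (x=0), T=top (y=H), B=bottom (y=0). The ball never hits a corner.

1. t=1 → B at (2,0); v=(-1,2)
2. t=2 → L at (0,4); v=(1,2)
3. t=5/2 → T at (5/2,9); v=(1,-2)
4. t=3/2 → R at (4,6); v=(-1,-2)

Final position: (4,6)
Wall sequence: BLTR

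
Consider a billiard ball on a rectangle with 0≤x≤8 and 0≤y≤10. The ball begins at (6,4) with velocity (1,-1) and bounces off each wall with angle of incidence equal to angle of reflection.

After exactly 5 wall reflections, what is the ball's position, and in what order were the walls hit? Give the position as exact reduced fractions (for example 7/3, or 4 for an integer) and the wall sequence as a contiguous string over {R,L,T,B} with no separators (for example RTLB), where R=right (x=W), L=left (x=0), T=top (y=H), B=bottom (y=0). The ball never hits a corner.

1. t=2 → R at (8,2); v=(-1,-1)
2. t=2 → B at (6,0); v=(-1,1)
3. t=6 → L at (0,6); v=(1,1)
4. t=4 → T at (4,10); v=(1,-1)
5. t=4 → R at (8,6); v=(-1,-1)

Final position: (8,6)
Wall sequence: RBLTR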